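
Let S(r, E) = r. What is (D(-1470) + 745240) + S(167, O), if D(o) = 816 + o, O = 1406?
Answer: 744753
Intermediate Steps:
(D(-1470) + 745240) + S(167, O) = ((816 - 1470) + 745240) + 167 = (-654 + 745240) + 167 = 744586 + 167 = 744753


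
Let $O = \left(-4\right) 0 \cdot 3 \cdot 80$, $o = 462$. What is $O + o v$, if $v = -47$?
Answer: $-21714$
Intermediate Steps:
$O = 0$ ($O = 0 \cdot 3 \cdot 80 = 0 \cdot 80 = 0$)
$O + o v = 0 + 462 \left(-47\right) = 0 - 21714 = -21714$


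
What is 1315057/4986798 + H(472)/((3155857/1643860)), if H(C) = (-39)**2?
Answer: 12472696325224729/15737621375886 ≈ 792.54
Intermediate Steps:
H(C) = 1521
1315057/4986798 + H(472)/((3155857/1643860)) = 1315057/4986798 + 1521/((3155857/1643860)) = 1315057*(1/4986798) + 1521/((3155857*(1/1643860))) = 1315057/4986798 + 1521/(3155857/1643860) = 1315057/4986798 + 1521*(1643860/3155857) = 1315057/4986798 + 2500311060/3155857 = 12472696325224729/15737621375886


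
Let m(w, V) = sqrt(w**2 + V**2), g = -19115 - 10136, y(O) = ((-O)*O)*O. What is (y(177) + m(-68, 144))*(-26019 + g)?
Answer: 306485027910 - 221080*sqrt(1585) ≈ 3.0648e+11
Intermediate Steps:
y(O) = -O**3 (y(O) = (-O**2)*O = -O**3)
g = -29251
m(w, V) = sqrt(V**2 + w**2)
(y(177) + m(-68, 144))*(-26019 + g) = (-1*177**3 + sqrt(144**2 + (-68)**2))*(-26019 - 29251) = (-1*5545233 + sqrt(20736 + 4624))*(-55270) = (-5545233 + sqrt(25360))*(-55270) = (-5545233 + 4*sqrt(1585))*(-55270) = 306485027910 - 221080*sqrt(1585)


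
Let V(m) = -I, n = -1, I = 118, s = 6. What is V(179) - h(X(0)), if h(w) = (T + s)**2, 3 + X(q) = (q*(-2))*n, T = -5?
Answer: -119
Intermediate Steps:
X(q) = -3 + 2*q (X(q) = -3 + (q*(-2))*(-1) = -3 - 2*q*(-1) = -3 + 2*q)
V(m) = -118 (V(m) = -1*118 = -118)
h(w) = 1 (h(w) = (-5 + 6)**2 = 1**2 = 1)
V(179) - h(X(0)) = -118 - 1*1 = -118 - 1 = -119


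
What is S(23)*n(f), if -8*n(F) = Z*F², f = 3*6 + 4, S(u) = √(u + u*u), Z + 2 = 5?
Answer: -363*√138 ≈ -4264.3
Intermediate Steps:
Z = 3 (Z = -2 + 5 = 3)
S(u) = √(u + u²)
f = 22 (f = 18 + 4 = 22)
n(F) = -3*F²/8
S(23)*n(f) = √(23*(1 + 23))*(-3/8*22²) = √(23*24)*(-3/8*484) = √552*(-363/2) = (2*√138)*(-363/2) = -363*√138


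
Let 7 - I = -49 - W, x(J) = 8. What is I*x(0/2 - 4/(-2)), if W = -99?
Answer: -344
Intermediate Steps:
I = -43 (I = 7 - (-49 - 1*(-99)) = 7 - (-49 + 99) = 7 - 1*50 = 7 - 50 = -43)
I*x(0/2 - 4/(-2)) = -43*8 = -344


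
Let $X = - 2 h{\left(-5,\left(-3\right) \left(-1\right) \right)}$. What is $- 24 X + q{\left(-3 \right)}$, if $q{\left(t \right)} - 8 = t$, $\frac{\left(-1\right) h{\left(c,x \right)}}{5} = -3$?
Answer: $725$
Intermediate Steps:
$h{\left(c,x \right)} = 15$ ($h{\left(c,x \right)} = \left(-5\right) \left(-3\right) = 15$)
$q{\left(t \right)} = 8 + t$
$X = -30$ ($X = \left(-2\right) 15 = -30$)
$- 24 X + q{\left(-3 \right)} = \left(-24\right) \left(-30\right) + \left(8 - 3\right) = 720 + 5 = 725$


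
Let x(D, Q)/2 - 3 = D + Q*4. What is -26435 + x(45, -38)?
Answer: -26643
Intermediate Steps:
x(D, Q) = 6 + 2*D + 8*Q (x(D, Q) = 6 + 2*(D + Q*4) = 6 + 2*(D + 4*Q) = 6 + (2*D + 8*Q) = 6 + 2*D + 8*Q)
-26435 + x(45, -38) = -26435 + (6 + 2*45 + 8*(-38)) = -26435 + (6 + 90 - 304) = -26435 - 208 = -26643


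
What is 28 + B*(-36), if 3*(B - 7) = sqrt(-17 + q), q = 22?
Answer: -224 - 12*sqrt(5) ≈ -250.83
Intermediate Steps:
B = 7 + sqrt(5)/3 (B = 7 + sqrt(-17 + 22)/3 = 7 + sqrt(5)/3 ≈ 7.7454)
28 + B*(-36) = 28 + (7 + sqrt(5)/3)*(-36) = 28 + (-252 - 12*sqrt(5)) = -224 - 12*sqrt(5)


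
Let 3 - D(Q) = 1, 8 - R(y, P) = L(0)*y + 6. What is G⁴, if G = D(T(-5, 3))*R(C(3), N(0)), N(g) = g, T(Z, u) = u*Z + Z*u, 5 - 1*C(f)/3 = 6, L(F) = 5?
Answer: 1336336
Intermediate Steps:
C(f) = -3 (C(f) = 15 - 3*6 = 15 - 18 = -3)
T(Z, u) = 2*Z*u (T(Z, u) = Z*u + Z*u = 2*Z*u)
R(y, P) = 2 - 5*y (R(y, P) = 8 - (5*y + 6) = 8 - (6 + 5*y) = 8 + (-6 - 5*y) = 2 - 5*y)
D(Q) = 2 (D(Q) = 3 - 1*1 = 3 - 1 = 2)
G = 34 (G = 2*(2 - 5*(-3)) = 2*(2 + 15) = 2*17 = 34)
G⁴ = 34⁴ = 1336336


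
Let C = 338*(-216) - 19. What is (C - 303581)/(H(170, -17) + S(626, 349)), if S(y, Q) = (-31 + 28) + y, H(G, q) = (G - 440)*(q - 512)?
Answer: -376608/143453 ≈ -2.6253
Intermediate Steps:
H(G, q) = (-512 + q)*(-440 + G) (H(G, q) = (-440 + G)*(-512 + q) = (-512 + q)*(-440 + G))
C = -73027 (C = -73008 - 19 = -73027)
S(y, Q) = -3 + y
(C - 303581)/(H(170, -17) + S(626, 349)) = (-73027 - 303581)/((225280 - 512*170 - 440*(-17) + 170*(-17)) + (-3 + 626)) = -376608/((225280 - 87040 + 7480 - 2890) + 623) = -376608/(142830 + 623) = -376608/143453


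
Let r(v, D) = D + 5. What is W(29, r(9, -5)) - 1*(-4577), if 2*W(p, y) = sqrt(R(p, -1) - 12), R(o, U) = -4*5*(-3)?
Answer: 4577 + 2*sqrt(3) ≈ 4580.5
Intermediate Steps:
r(v, D) = 5 + D
R(o, U) = 60 (R(o, U) = -20*(-3) = 60)
W(p, y) = 2*sqrt(3) (W(p, y) = sqrt(60 - 12)/2 = sqrt(48)/2 = (4*sqrt(3))/2 = 2*sqrt(3))
W(29, r(9, -5)) - 1*(-4577) = 2*sqrt(3) - 1*(-4577) = 2*sqrt(3) + 4577 = 4577 + 2*sqrt(3)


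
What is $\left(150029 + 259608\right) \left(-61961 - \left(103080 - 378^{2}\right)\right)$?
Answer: $-9076327009$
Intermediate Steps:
$\left(150029 + 259608\right) \left(-61961 - \left(103080 - 378^{2}\right)\right) = 409637 \left(-61961 + \left(142884 - 103080\right)\right) = 409637 \left(-61961 + 39804\right) = 409637 \left(-22157\right) = -9076327009$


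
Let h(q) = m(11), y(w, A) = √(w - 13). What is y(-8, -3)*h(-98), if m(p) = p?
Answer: 11*I*√21 ≈ 50.408*I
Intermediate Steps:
y(w, A) = √(-13 + w)
h(q) = 11
y(-8, -3)*h(-98) = √(-13 - 8)*11 = √(-21)*11 = (I*√21)*11 = 11*I*√21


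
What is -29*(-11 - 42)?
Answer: 1537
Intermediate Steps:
-29*(-11 - 42) = -29*(-53) = 1537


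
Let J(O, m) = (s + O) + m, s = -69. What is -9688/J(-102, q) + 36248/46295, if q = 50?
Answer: 2298944/28435 ≈ 80.849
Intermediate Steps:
J(O, m) = -69 + O + m (J(O, m) = (-69 + O) + m = -69 + O + m)
-9688/J(-102, q) + 36248/46295 = -9688/(-69 - 102 + 50) + 36248/46295 = -9688/(-121) + 36248*(1/46295) = -9688*(-1/121) + 184/235 = 9688/121 + 184/235 = 2298944/28435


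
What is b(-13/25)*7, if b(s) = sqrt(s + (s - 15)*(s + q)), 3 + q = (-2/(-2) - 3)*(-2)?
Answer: 7*I*sqrt(4981)/25 ≈ 19.761*I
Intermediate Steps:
q = 1 (q = -3 + (-2/(-2) - 3)*(-2) = -3 + (-2*(-1/2) - 3)*(-2) = -3 + (1 - 3)*(-2) = -3 - 2*(-2) = -3 + 4 = 1)
b(s) = sqrt(s + (1 + s)*(-15 + s)) (b(s) = sqrt(s + (s - 15)*(s + 1)) = sqrt(s + (-15 + s)*(1 + s)) = sqrt(s + (1 + s)*(-15 + s)))
b(-13/25)*7 = sqrt(-15 + (-13/25)**2 - (-169)/25)*7 = sqrt(-15 + (-13*1/25)**2 - (-169)/25)*7 = sqrt(-15 + (-13/25)**2 - 13*(-13/25))*7 = sqrt(-15 + 169/625 + 169/25)*7 = sqrt(-4981/625)*7 = (I*sqrt(4981)/25)*7 = 7*I*sqrt(4981)/25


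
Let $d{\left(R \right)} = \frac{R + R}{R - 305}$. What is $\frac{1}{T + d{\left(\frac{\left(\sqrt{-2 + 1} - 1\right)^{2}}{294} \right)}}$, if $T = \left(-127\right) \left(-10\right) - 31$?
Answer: $\frac{1245304791508}{1542932636679653} - \frac{44835 i}{1542932636679653} \approx 0.0008071 - 2.9058 \cdot 10^{-11} i$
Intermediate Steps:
$T = 1239$ ($T = 1270 - 31 = 1239$)
$d{\left(R \right)} = \frac{2 R}{-305 + R}$
$\frac{1}{T + d{\left(\frac{\left(\sqrt{-2 + 1} - 1\right)^{2}}{294} \right)}} = \frac{1}{1239 + \frac{2 \frac{\left(\sqrt{-2 + 1} - 1\right)^{2}}{294}}{-305 + \frac{\left(\sqrt{-2 + 1} - 1\right)^{2}}{294}}} = \frac{1}{1239 + \frac{2 \left(\sqrt{-1} - 1\right)^{2} \cdot \frac{1}{294}}{-305 + \left(\sqrt{-1} - 1\right)^{2} \cdot \frac{1}{294}}} = \frac{1}{1239 + \frac{2 \left(i - 1\right)^{2} \cdot \frac{1}{294}}{-305 + \left(i - 1\right)^{2} \cdot \frac{1}{294}}} = \frac{1}{1239 + \frac{2 \left(-1 + i\right)^{2} \cdot \frac{1}{294}}{-305 + \left(-1 + i\right)^{2} \cdot \frac{1}{294}}} = \frac{1}{1239 + \frac{2 \frac{\left(-1 + i\right)^{2}}{294}}{-305 + \frac{\left(-1 + i\right)^{2}}{294}}} = \frac{1}{1239 + \frac{\left(-1 + i\right)^{2}}{147 \left(-305 + \frac{\left(-1 + i\right)^{2}}{294}\right)}}$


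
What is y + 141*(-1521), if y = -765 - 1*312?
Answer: -215538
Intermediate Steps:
y = -1077 (y = -765 - 312 = -1077)
y + 141*(-1521) = -1077 + 141*(-1521) = -1077 - 214461 = -215538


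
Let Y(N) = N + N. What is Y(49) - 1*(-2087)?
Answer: 2185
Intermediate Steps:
Y(N) = 2*N
Y(49) - 1*(-2087) = 2*49 - 1*(-2087) = 98 + 2087 = 2185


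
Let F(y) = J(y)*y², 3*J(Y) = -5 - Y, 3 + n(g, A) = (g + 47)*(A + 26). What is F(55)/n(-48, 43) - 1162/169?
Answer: 2535209/3042 ≈ 833.40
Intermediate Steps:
n(g, A) = -3 + (26 + A)*(47 + g) (n(g, A) = -3 + (g + 47)*(A + 26) = -3 + (47 + g)*(26 + A) = -3 + (26 + A)*(47 + g))
J(Y) = -5/3 - Y/3 (J(Y) = (-5 - Y)/3 = -5/3 - Y/3)
F(y) = y²*(-5/3 - y/3) (F(y) = (-5/3 - y/3)*y² = y²*(-5/3 - y/3))
F(55)/n(-48, 43) - 1162/169 = ((⅓)*55²*(-5 - 1*55))/(1219 + 26*(-48) + 47*43 + 43*(-48)) - 1162/169 = ((⅓)*3025*(-5 - 55))/(1219 - 1248 + 2021 - 2064) - 1162*1/169 = ((⅓)*3025*(-60))/(-72) - 1162/169 = -60500*(-1/72) - 1162/169 = 15125/18 - 1162/169 = 2535209/3042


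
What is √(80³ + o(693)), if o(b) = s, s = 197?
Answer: 7*√10453 ≈ 715.68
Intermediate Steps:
o(b) = 197
√(80³ + o(693)) = √(80³ + 197) = √(512000 + 197) = √512197 = 7*√10453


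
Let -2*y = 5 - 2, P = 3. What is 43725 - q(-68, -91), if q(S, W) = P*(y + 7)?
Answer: 87417/2 ≈ 43709.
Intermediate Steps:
y = -3/2 (y = -(5 - 2)/2 = -1/2*3 = -3/2 ≈ -1.5000)
q(S, W) = 33/2 (q(S, W) = 3*(-3/2 + 7) = 3*(11/2) = 33/2)
43725 - q(-68, -91) = 43725 - 1*33/2 = 43725 - 33/2 = 87417/2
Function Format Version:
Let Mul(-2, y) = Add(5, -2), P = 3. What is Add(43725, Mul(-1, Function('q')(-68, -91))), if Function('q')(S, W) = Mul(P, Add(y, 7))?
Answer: Rational(87417, 2) ≈ 43709.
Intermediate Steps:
y = Rational(-3, 2) (y = Mul(Rational(-1, 2), Add(5, -2)) = Mul(Rational(-1, 2), 3) = Rational(-3, 2) ≈ -1.5000)
Function('q')(S, W) = Rational(33, 2) (Function('q')(S, W) = Mul(3, Add(Rational(-3, 2), 7)) = Mul(3, Rational(11, 2)) = Rational(33, 2))
Add(43725, Mul(-1, Function('q')(-68, -91))) = Add(43725, Mul(-1, Rational(33, 2))) = Add(43725, Rational(-33, 2)) = Rational(87417, 2)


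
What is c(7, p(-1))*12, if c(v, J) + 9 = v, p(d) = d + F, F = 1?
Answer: -24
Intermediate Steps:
p(d) = 1 + d (p(d) = d + 1 = 1 + d)
c(v, J) = -9 + v
c(7, p(-1))*12 = (-9 + 7)*12 = -2*12 = -24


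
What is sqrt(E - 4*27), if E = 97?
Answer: I*sqrt(11) ≈ 3.3166*I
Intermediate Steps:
sqrt(E - 4*27) = sqrt(97 - 4*27) = sqrt(97 - 108) = sqrt(-11) = I*sqrt(11)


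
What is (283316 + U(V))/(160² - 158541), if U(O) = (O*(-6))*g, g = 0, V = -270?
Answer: -283316/132941 ≈ -2.1311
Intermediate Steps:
U(O) = 0 (U(O) = (O*(-6))*0 = -6*O*0 = 0)
(283316 + U(V))/(160² - 158541) = (283316 + 0)/(160² - 158541) = 283316/(25600 - 158541) = 283316/(-132941) = 283316*(-1/132941) = -283316/132941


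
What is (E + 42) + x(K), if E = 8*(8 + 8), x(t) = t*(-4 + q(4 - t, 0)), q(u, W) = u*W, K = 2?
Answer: 162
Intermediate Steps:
q(u, W) = W*u
x(t) = -4*t (x(t) = t*(-4 + 0*(4 - t)) = t*(-4 + 0) = t*(-4) = -4*t)
E = 128 (E = 8*16 = 128)
(E + 42) + x(K) = (128 + 42) - 4*2 = 170 - 8 = 162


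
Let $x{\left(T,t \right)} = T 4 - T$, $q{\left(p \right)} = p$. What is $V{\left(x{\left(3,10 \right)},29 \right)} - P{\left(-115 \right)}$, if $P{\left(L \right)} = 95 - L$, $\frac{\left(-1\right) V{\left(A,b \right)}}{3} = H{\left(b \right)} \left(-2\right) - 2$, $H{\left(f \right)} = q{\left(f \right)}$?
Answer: $-30$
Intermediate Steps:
$H{\left(f \right)} = f$
$x{\left(T,t \right)} = 3 T$ ($x{\left(T,t \right)} = 4 T - T = 3 T$)
$V{\left(A,b \right)} = 6 + 6 b$ ($V{\left(A,b \right)} = - 3 \left(b \left(-2\right) - 2\right) = - 3 \left(- 2 b - 2\right) = - 3 \left(-2 - 2 b\right) = 6 + 6 b$)
$V{\left(x{\left(3,10 \right)},29 \right)} - P{\left(-115 \right)} = \left(6 + 6 \cdot 29\right) - \left(95 - -115\right) = \left(6 + 174\right) - \left(95 + 115\right) = 180 - 210 = -30$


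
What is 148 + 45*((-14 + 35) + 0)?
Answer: 1093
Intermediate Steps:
148 + 45*((-14 + 35) + 0) = 148 + 45*(21 + 0) = 148 + 45*21 = 148 + 945 = 1093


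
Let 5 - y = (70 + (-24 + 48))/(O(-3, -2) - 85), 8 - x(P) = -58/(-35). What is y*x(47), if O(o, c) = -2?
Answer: 39146/1015 ≈ 38.568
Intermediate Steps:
x(P) = 222/35 (x(P) = 8 - (-58)/(-35) = 8 - (-58)*(-1)/35 = 8 - 1*58/35 = 8 - 58/35 = 222/35)
y = 529/87 (y = 5 - (70 + (-24 + 48))/(-2 - 85) = 5 - (70 + 24)/(-87) = 5 - 94*(-1)/87 = 5 - 1*(-94/87) = 5 + 94/87 = 529/87 ≈ 6.0805)
y*x(47) = (529/87)*(222/35) = 39146/1015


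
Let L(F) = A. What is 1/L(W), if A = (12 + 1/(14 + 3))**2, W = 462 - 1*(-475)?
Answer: 289/42025 ≈ 0.0068769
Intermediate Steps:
W = 937 (W = 462 + 475 = 937)
A = 42025/289 (A = (12 + 1/17)**2 = (205/17)**2 = 42025/289 ≈ 145.42)
L(F) = 42025/289
1/L(W) = 1/(42025/289) = 289/42025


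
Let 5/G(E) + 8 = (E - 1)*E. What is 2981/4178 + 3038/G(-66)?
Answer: 56025875201/20890 ≈ 2.6819e+6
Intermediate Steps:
G(E) = 5/(-8 + E*(-1 + E)) (G(E) = 5/(-8 + (E - 1)*E) = 5/(-8 + (-1 + E)*E) = 5/(-8 + E*(-1 + E)))
2981/4178 + 3038/G(-66) = 2981/4178 + 3038/((5/(-8 + (-66)² - 1*(-66)))) = 2981*(1/4178) + 3038/((5/(-8 + 4356 + 66))) = 2981/4178 + 3038/((5/4414)) = 2981/4178 + 3038/((5*(1/4414))) = 2981/4178 + 3038/(5/4414) = 2981/4178 + 3038*(4414/5) = 2981/4178 + 13409732/5 = 56025875201/20890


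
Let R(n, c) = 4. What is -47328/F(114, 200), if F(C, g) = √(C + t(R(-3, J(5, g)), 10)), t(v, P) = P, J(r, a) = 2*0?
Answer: -23664*√31/31 ≈ -4250.2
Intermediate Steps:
J(r, a) = 0
F(C, g) = √(10 + C) (F(C, g) = √(C + 10) = √(10 + C))
-47328/F(114, 200) = -47328/√(10 + 114) = -47328*√31/62 = -23664*√31/31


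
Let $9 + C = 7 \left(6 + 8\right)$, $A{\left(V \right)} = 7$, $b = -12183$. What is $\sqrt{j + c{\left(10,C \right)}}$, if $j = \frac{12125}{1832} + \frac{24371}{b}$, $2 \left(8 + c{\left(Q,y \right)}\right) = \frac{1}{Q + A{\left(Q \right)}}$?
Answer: $\frac{i \sqrt{120662520973713606}}{189713676} \approx 1.831 i$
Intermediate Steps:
$C = 89$ ($C = -9 + 7 \left(6 + 8\right) = -9 + 7 \cdot 14 = -9 + 98 = 89$)
$c{\left(Q,y \right)} = -8 + \frac{1}{2 \left(7 + Q\right)}$ ($c{\left(Q,y \right)} = -8 + \frac{1}{2 \left(Q + 7\right)} = -8 + \frac{1}{2 \left(7 + Q\right)}$)
$j = \frac{103071203}{22319256}$ ($j = \frac{12125}{1832} + \frac{24371}{-12183} = 12125 \cdot \frac{1}{1832} + 24371 \left(- \frac{1}{12183}\right) = \frac{12125}{1832} - \frac{24371}{12183} = \frac{103071203}{22319256} \approx 4.618$)
$\sqrt{j + c{\left(10,C \right)}} = \sqrt{\frac{103071203}{22319256} + \frac{-111 - 160}{2 \left(7 + 10\right)}} = \sqrt{\frac{103071203}{22319256} + \frac{-111 - 160}{2 \cdot 17}} = \sqrt{\frac{103071203}{22319256} + \frac{1}{2} \cdot \frac{1}{17} \left(-271\right)} = \sqrt{\frac{103071203}{22319256} - \frac{271}{34}} = \sqrt{- \frac{1272048737}{379427352}} = \frac{i \sqrt{120662520973713606}}{189713676}$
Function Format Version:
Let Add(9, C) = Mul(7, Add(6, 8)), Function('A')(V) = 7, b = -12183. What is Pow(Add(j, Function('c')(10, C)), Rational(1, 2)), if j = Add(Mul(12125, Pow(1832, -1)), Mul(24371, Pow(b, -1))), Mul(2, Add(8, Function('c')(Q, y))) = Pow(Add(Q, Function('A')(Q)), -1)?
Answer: Mul(Rational(1, 189713676), I, Pow(120662520973713606, Rational(1, 2))) ≈ Mul(1.8310, I)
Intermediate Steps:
C = 89 (C = Add(-9, Mul(7, Add(6, 8))) = Add(-9, Mul(7, 14)) = Add(-9, 98) = 89)
Function('c')(Q, y) = Add(-8, Mul(Rational(1, 2), Pow(Add(7, Q), -1))) (Function('c')(Q, y) = Add(-8, Mul(Rational(1, 2), Pow(Add(Q, 7), -1))) = Add(-8, Mul(Rational(1, 2), Pow(Add(7, Q), -1))))
j = Rational(103071203, 22319256) (j = Add(Mul(12125, Pow(1832, -1)), Mul(24371, Pow(-12183, -1))) = Add(Mul(12125, Rational(1, 1832)), Mul(24371, Rational(-1, 12183))) = Add(Rational(12125, 1832), Rational(-24371, 12183)) = Rational(103071203, 22319256) ≈ 4.6180)
Pow(Add(j, Function('c')(10, C)), Rational(1, 2)) = Pow(Add(Rational(103071203, 22319256), Mul(Rational(1, 2), Pow(Add(7, 10), -1), Add(-111, Mul(-16, 10)))), Rational(1, 2)) = Pow(Add(Rational(103071203, 22319256), Mul(Rational(1, 2), Pow(17, -1), Add(-111, -160))), Rational(1, 2)) = Pow(Add(Rational(103071203, 22319256), Mul(Rational(1, 2), Rational(1, 17), -271)), Rational(1, 2)) = Pow(Add(Rational(103071203, 22319256), Rational(-271, 34)), Rational(1, 2)) = Pow(Rational(-1272048737, 379427352), Rational(1, 2)) = Mul(Rational(1, 189713676), I, Pow(120662520973713606, Rational(1, 2)))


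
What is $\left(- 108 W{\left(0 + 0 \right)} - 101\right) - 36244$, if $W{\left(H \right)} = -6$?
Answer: $-35697$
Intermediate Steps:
$\left(- 108 W{\left(0 + 0 \right)} - 101\right) - 36244 = \left(\left(-108\right) \left(-6\right) - 101\right) - 36244 = \left(648 - 101\right) - 36244 = 547 - 36244 = -35697$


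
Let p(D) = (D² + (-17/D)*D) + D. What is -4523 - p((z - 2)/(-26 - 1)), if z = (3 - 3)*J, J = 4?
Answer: -3284932/729 ≈ -4506.1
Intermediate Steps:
z = 0 (z = (3 - 3)*4 = 0*4 = 0)
p(D) = -17 + D + D² (p(D) = (D² - 17) + D = (-17 + D²) + D = -17 + D + D²)
-4523 - p((z - 2)/(-26 - 1)) = -4523 - (-17 + (0 - 2)/(-26 - 1) + ((0 - 2)/(-26 - 1))²) = -4523 - (-17 - 2/(-27) + (-2/(-27))²) = -4523 - (-17 - 2*(-1/27) + (-2*(-1/27))²) = -4523 - (-17 + 2/27 + (2/27)²) = -4523 - (-17 + 2/27 + 4/729) = -4523 - 1*(-12335/729) = -4523 + 12335/729 = -3284932/729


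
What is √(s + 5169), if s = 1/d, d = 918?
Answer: √484004586/306 ≈ 71.896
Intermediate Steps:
s = 1/918 ≈ 0.0010893
√(s + 5169) = √(1/918 + 5169) = √(4745143/918) = √484004586/306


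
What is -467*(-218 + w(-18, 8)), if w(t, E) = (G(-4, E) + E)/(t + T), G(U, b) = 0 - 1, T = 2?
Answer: 1632165/16 ≈ 1.0201e+5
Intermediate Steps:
G(U, b) = -1
w(t, E) = (-1 + E)/(2 + t) (w(t, E) = (-1 + E)/(t + 2) = (-1 + E)/(2 + t))
-467*(-218 + w(-18, 8)) = -467*(-218 + (-1 + 8)/(2 - 18)) = -467*(-218 + 7/(-16)) = -467*(-218 - 1/16*7) = -467*(-218 - 7/16) = -467*(-3495/16) = 1632165/16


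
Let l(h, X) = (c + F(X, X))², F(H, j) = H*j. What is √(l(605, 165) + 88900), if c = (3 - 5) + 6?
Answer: √741507341 ≈ 27231.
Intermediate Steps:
c = 4 (c = -2 + 6 = 4)
l(h, X) = (4 + X²)² (l(h, X) = (4 + X*X)² = (4 + X²)²)
√(l(605, 165) + 88900) = √((4 + 165²)² + 88900) = √((4 + 27225)² + 88900) = √(27229² + 88900) = √(741418441 + 88900) = √741507341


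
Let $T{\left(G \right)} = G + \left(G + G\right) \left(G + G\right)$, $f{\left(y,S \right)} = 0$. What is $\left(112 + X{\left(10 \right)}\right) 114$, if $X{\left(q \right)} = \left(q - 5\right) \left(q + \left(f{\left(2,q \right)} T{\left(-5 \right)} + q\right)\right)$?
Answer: $24168$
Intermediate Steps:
$T{\left(G \right)} = G + 4 G^{2}$ ($T{\left(G \right)} = G + 2 G 2 G = G + 4 G^{2}$)
$X{\left(q \right)} = 2 q \left(-5 + q\right)$ ($X{\left(q \right)} = \left(q - 5\right) \left(q + \left(0 \left(- 5 \left(1 + 4 \left(-5\right)\right)\right) + q\right)\right) = \left(-5 + q\right) \left(q + \left(0 \left(- 5 \left(1 - 20\right)\right) + q\right)\right) = \left(-5 + q\right) \left(q + \left(0 \left(\left(-5\right) \left(-19\right)\right) + q\right)\right) = \left(-5 + q\right) \left(q + \left(0 \cdot 95 + q\right)\right) = \left(-5 + q\right) \left(q + \left(0 + q\right)\right) = \left(-5 + q\right) \left(q + q\right) = \left(-5 + q\right) 2 q = 2 q \left(-5 + q\right)$)
$\left(112 + X{\left(10 \right)}\right) 114 = \left(112 + 2 \cdot 10 \left(-5 + 10\right)\right) 114 = \left(112 + 2 \cdot 10 \cdot 5\right) 114 = \left(112 + 100\right) 114 = 212 \cdot 114 = 24168$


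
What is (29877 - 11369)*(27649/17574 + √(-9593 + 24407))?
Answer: 255863846/8787 + 55524*√1646 ≈ 2.2818e+6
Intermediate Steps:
(29877 - 11369)*(27649/17574 + √(-9593 + 24407)) = 18508*(27649*(1/17574) + √14814) = 18508*(27649/17574 + 3*√1646) = 255863846/8787 + 55524*√1646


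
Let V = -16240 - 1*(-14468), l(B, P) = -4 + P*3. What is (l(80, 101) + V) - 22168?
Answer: -23641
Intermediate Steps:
l(B, P) = -4 + 3*P
V = -1772 (V = -16240 + 14468 = -1772)
(l(80, 101) + V) - 22168 = ((-4 + 3*101) - 1772) - 22168 = ((-4 + 303) - 1772) - 22168 = (299 - 1772) - 22168 = -1473 - 22168 = -23641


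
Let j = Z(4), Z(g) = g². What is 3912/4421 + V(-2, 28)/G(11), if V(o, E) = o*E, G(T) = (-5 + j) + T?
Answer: -80756/48631 ≈ -1.6606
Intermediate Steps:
j = 16 (j = 4² = 16)
G(T) = 11 + T (G(T) = (-5 + 16) + T = 11 + T)
V(o, E) = E*o
3912/4421 + V(-2, 28)/G(11) = 3912/4421 + (28*(-2))/(11 + 11) = 3912*(1/4421) - 56/22 = 3912/4421 - 56*1/22 = 3912/4421 - 28/11 = -80756/48631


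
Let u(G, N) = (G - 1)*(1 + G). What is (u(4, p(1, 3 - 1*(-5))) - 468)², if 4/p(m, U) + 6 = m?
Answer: 205209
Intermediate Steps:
p(m, U) = 4/(-6 + m)
u(G, N) = (1 + G)*(-1 + G) (u(G, N) = (-1 + G)*(1 + G) = (1 + G)*(-1 + G))
(u(4, p(1, 3 - 1*(-5))) - 468)² = ((-1 + 4²) - 468)² = ((-1 + 16) - 468)² = (15 - 468)² = (-453)² = 205209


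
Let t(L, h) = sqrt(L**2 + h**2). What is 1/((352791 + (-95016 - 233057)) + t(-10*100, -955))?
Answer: 24718/609067499 - 5*sqrt(76481)/609067499 ≈ 3.8313e-5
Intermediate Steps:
1/((352791 + (-95016 - 233057)) + t(-10*100, -955)) = 1/((352791 + (-95016 - 233057)) + sqrt((-10*100)**2 + (-955)**2)) = 1/((352791 - 328073) + sqrt((-1000)**2 + 912025)) = 1/(24718 + sqrt(1000000 + 912025)) = 1/(24718 + sqrt(1912025)) = 1/(24718 + 5*sqrt(76481))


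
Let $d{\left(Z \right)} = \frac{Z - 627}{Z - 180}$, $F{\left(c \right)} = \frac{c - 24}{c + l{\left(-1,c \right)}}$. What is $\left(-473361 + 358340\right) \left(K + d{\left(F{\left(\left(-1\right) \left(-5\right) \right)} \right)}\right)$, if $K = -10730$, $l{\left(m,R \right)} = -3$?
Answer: $\frac{467606028337}{379} \approx 1.2338 \cdot 10^{9}$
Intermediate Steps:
$F{\left(c \right)} = \frac{-24 + c}{-3 + c}$ ($F{\left(c \right)} = \frac{c - 24}{c - 3} = \frac{-24 + c}{-3 + c}$)
$d{\left(Z \right)} = \frac{-627 + Z}{-180 + Z}$
$\left(-473361 + 358340\right) \left(K + d{\left(F{\left(\left(-1\right) \left(-5\right) \right)} \right)}\right) = \left(-473361 + 358340\right) \left(-10730 + \frac{-627 + \frac{-24 - -5}{-3 - -5}}{-180 + \frac{-24 - -5}{-3 - -5}}\right) = - 115021 \left(-10730 + \frac{-627 + \frac{-24 + 5}{-3 + 5}}{-180 + \frac{-24 + 5}{-3 + 5}}\right) = - 115021 \left(-10730 + \frac{-627 + \frac{1}{2} \left(-19\right)}{-180 + \frac{1}{2} \left(-19\right)}\right) = - 115021 \left(-10730 + \frac{-627 - \frac{19}{2}}{-180 - \frac{19}{2}}\right) = - 115021 \left(-10730 + \frac{1}{- \frac{379}{2}} \left(- \frac{1273}{2}\right)\right) = - 115021 \left(-10730 - - \frac{1273}{379}\right) = - 115021 \left(-10730 + \frac{1273}{379}\right) = \left(-115021\right) \left(- \frac{4065397}{379}\right) = \frac{467606028337}{379}$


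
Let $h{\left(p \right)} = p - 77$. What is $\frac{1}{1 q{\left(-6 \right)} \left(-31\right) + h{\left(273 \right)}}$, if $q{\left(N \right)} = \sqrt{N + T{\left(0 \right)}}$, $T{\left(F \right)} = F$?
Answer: $\frac{98}{22091} + \frac{31 i \sqrt{6}}{44182} \approx 0.0044362 + 0.0017187 i$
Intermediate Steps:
$q{\left(N \right)} = \sqrt{N}$ ($q{\left(N \right)} = \sqrt{N + 0} = \sqrt{N}$)
$h{\left(p \right)} = -77 + p$
$\frac{1}{1 q{\left(-6 \right)} \left(-31\right) + h{\left(273 \right)}} = \frac{1}{1 \sqrt{-6} \left(-31\right) + \left(-77 + 273\right)} = \frac{1}{1 i \sqrt{6} \left(-31\right) + 196} = \frac{1}{i \sqrt{6} \left(-31\right) + 196} = \frac{1}{- 31 i \sqrt{6} + 196} = \frac{1}{196 - 31 i \sqrt{6}}$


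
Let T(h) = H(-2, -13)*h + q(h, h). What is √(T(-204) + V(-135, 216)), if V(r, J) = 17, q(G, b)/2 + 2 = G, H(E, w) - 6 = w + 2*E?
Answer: 43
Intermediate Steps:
H(E, w) = 6 + w + 2*E (H(E, w) = 6 + (w + 2*E) = 6 + w + 2*E)
q(G, b) = -4 + 2*G
T(h) = -4 - 9*h (T(h) = (6 - 13 + 2*(-2))*h + (-4 + 2*h) = (6 - 13 - 4)*h + (-4 + 2*h) = -11*h + (-4 + 2*h) = -4 - 9*h)
√(T(-204) + V(-135, 216)) = √((-4 - 9*(-204)) + 17) = √((-4 + 1836) + 17) = √(1832 + 17) = √1849 = 43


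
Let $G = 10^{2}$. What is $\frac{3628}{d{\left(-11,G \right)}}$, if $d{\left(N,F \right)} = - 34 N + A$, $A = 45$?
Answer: $\frac{3628}{419} \approx 8.6587$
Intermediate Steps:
$G = 100$
$d{\left(N,F \right)} = 45 - 34 N$ ($d{\left(N,F \right)} = - 34 N + 45 = 45 - 34 N$)
$\frac{3628}{d{\left(-11,G \right)}} = \frac{3628}{45 - -374} = \frac{3628}{45 + 374} = \frac{3628}{419}$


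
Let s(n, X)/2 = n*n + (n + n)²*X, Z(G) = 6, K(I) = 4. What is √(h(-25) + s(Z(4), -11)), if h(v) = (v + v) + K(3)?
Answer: I*√3142 ≈ 56.054*I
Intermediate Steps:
h(v) = 4 + 2*v (h(v) = (v + v) + 4 = 2*v + 4 = 4 + 2*v)
s(n, X) = 2*n² + 8*X*n² (s(n, X) = 2*(n*n + (n + n)²*X) = 2*(n² + (2*n)²*X) = 2*(n² + (4*n²)*X) = 2*(n² + 4*X*n²) = 2*n² + 8*X*n²)
√(h(-25) + s(Z(4), -11)) = √((4 + 2*(-25)) + 6²*(2 + 8*(-11))) = √((4 - 50) + 36*(2 - 88)) = √(-46 + 36*(-86)) = √(-46 - 3096) = √(-3142) = I*√3142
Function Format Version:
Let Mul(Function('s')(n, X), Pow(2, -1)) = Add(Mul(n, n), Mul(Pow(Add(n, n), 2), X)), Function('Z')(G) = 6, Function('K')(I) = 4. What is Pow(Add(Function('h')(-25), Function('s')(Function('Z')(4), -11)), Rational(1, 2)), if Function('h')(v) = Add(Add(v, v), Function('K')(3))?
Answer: Mul(I, Pow(3142, Rational(1, 2))) ≈ Mul(56.054, I)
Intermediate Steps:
Function('h')(v) = Add(4, Mul(2, v)) (Function('h')(v) = Add(Add(v, v), 4) = Add(Mul(2, v), 4) = Add(4, Mul(2, v)))
Function('s')(n, X) = Add(Mul(2, Pow(n, 2)), Mul(8, X, Pow(n, 2))) (Function('s')(n, X) = Mul(2, Add(Mul(n, n), Mul(Pow(Add(n, n), 2), X))) = Mul(2, Add(Pow(n, 2), Mul(Pow(Mul(2, n), 2), X))) = Mul(2, Add(Pow(n, 2), Mul(Mul(4, Pow(n, 2)), X))) = Mul(2, Add(Pow(n, 2), Mul(4, X, Pow(n, 2)))) = Add(Mul(2, Pow(n, 2)), Mul(8, X, Pow(n, 2))))
Pow(Add(Function('h')(-25), Function('s')(Function('Z')(4), -11)), Rational(1, 2)) = Pow(Add(Add(4, Mul(2, -25)), Mul(Pow(6, 2), Add(2, Mul(8, -11)))), Rational(1, 2)) = Pow(Add(Add(4, -50), Mul(36, Add(2, -88))), Rational(1, 2)) = Pow(Add(-46, Mul(36, -86)), Rational(1, 2)) = Pow(Add(-46, -3096), Rational(1, 2)) = Pow(-3142, Rational(1, 2)) = Mul(I, Pow(3142, Rational(1, 2)))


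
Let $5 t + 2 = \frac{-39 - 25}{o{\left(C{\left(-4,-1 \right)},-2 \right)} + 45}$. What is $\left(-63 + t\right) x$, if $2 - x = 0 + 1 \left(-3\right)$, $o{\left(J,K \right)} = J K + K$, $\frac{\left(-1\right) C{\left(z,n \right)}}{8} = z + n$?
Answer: $- \frac{11665}{37} \approx -315.27$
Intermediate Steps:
$C{\left(z,n \right)} = - 8 n - 8 z$ ($C{\left(z,n \right)} = - 8 \left(z + n\right) = - 8 \left(n + z\right) = - 8 n - 8 z$)
$o{\left(J,K \right)} = K + J K$
$t = - \frac{2}{37}$ ($t = - \frac{2}{5} + \frac{\left(-39 - 25\right) \frac{1}{- 2 \left(1 - -40\right) + 45}}{5} = - \frac{2}{5} + \frac{\left(-64\right) \frac{1}{- 2 \left(1 + \left(8 + 32\right)\right) + 45}}{5} = - \frac{2}{5} + \frac{\left(-64\right) \frac{1}{- 2 \left(1 + 40\right) + 45}}{5} = - \frac{2}{5} + \frac{\left(-64\right) \frac{1}{\left(-2\right) 41 + 45}}{5} = - \frac{2}{5} + \frac{\left(-64\right) \frac{1}{-82 + 45}}{5} = - \frac{2}{5} + \frac{\left(-64\right) \frac{1}{-37}}{5} = - \frac{2}{5} + \frac{\left(-64\right) \left(- \frac{1}{37}\right)}{5} = - \frac{2}{5} + \frac{1}{5} \cdot \frac{64}{37} = - \frac{2}{5} + \frac{64}{185} = - \frac{2}{37} \approx -0.054054$)
$x = 5$ ($x = 2 - \left(0 + 1 \left(-3\right)\right) = 2 - \left(0 - 3\right) = 2 - -3 = 2 + 3 = 5$)
$\left(-63 + t\right) x = \left(-63 - \frac{2}{37}\right) 5 = \left(- \frac{2333}{37}\right) 5 = - \frac{11665}{37}$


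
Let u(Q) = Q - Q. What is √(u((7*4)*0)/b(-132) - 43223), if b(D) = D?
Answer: I*√43223 ≈ 207.9*I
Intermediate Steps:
u(Q) = 0
√(u((7*4)*0)/b(-132) - 43223) = √(0/(-132) - 43223) = √(0*(-1/132) - 43223) = √(0 - 43223) = √(-43223) = I*√43223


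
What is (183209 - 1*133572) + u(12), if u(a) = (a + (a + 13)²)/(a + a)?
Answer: 1191925/24 ≈ 49664.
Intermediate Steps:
u(a) = (a + (13 + a)²)/(2*a) (u(a) = (a + (13 + a)²)/((2*a)) = (a + (13 + a)²)*(1/(2*a)) = (a + (13 + a)²)/(2*a))
(183209 - 1*133572) + u(12) = (183209 - 1*133572) + (½)*(12 + (13 + 12)²)/12 = (183209 - 133572) + (½)*(1/12)*(12 + 25²) = 49637 + (½)*(1/12)*(12 + 625) = 49637 + (½)*(1/12)*637 = 49637 + 637/24 = 1191925/24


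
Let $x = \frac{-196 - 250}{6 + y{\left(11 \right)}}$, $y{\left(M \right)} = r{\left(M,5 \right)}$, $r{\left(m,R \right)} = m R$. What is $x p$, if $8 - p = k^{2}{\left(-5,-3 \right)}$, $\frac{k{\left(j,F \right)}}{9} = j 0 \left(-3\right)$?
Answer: $- \frac{3568}{61} \approx -58.492$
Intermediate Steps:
$r{\left(m,R \right)} = R m$
$y{\left(M \right)} = 5 M$
$x = - \frac{446}{61}$ ($x = \frac{-196 - 250}{6 + 5 \cdot 11} = - \frac{446}{6 + 55} = - \frac{446}{61} \approx -7.3115$)
$k{\left(j,F \right)} = 0$ ($k{\left(j,F \right)} = 9 j 0 \left(-3\right) = 9 \cdot 0 \left(-3\right) = 9 \cdot 0 = 0$)
$p = 8$ ($p = 8 - 0^{2} = 8 - 0 = 8 + 0 = 8$)
$x p = \left(- \frac{446}{61}\right) 8 = - \frac{3568}{61}$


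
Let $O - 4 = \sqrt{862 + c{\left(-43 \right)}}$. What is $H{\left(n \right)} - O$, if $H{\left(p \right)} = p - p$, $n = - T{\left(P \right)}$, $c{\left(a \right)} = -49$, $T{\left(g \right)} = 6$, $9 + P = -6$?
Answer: $-4 - \sqrt{813} \approx -32.513$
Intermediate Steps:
$P = -15$ ($P = -9 - 6 = -15$)
$n = -6$ ($n = \left(-1\right) 6 = -6$)
$H{\left(p \right)} = 0$
$O = 4 + \sqrt{813}$ ($O = 4 + \sqrt{862 - 49} = 4 + \sqrt{813} \approx 32.513$)
$H{\left(n \right)} - O = 0 - \left(4 + \sqrt{813}\right) = -4 - \sqrt{813}$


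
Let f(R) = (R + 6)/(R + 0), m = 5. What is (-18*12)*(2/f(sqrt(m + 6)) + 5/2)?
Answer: -8748/25 - 2592*sqrt(11)/25 ≈ -693.79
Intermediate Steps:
f(R) = (6 + R)/R
(-18*12)*(2/f(sqrt(m + 6)) + 5/2) = (-18*12)*(2/(((6 + sqrt(5 + 6))/(sqrt(5 + 6)))) + 5/2) = -216*(2/(((6 + sqrt(11))/(sqrt(11)))) + 5*(1/2)) = -216*(2/(((sqrt(11)/11)*(6 + sqrt(11)))) + 5/2) = -216*(2/((sqrt(11)*(6 + sqrt(11))/11)) + 5/2) = -216*(2*(sqrt(11)/(6 + sqrt(11))) + 5/2) = -216*(2*sqrt(11)/(6 + sqrt(11)) + 5/2) = -216*(5/2 + 2*sqrt(11)/(6 + sqrt(11))) = -540 - 432*sqrt(11)/(6 + sqrt(11))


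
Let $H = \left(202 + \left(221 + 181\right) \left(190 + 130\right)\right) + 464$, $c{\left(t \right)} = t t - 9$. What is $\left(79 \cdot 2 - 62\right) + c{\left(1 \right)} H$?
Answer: $-1034352$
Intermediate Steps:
$c{\left(t \right)} = -9 + t^{2}$ ($c{\left(t \right)} = t^{2} - 9 = -9 + t^{2}$)
$H = 129306$ ($H = \left(202 + 402 \cdot 320\right) + 464 = \left(202 + 128640\right) + 464 = 128842 + 464 = 129306$)
$\left(79 \cdot 2 - 62\right) + c{\left(1 \right)} H = \left(79 \cdot 2 - 62\right) + \left(-9 + 1^{2}\right) 129306 = \left(158 - 62\right) + \left(-9 + 1\right) 129306 = 96 - 1034448 = -1034352$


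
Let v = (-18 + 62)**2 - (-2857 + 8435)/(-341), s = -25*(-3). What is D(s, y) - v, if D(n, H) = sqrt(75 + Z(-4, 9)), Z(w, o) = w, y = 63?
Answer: -665754/341 + sqrt(71) ≈ -1943.9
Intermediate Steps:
s = 75
D(n, H) = sqrt(71) (D(n, H) = sqrt(75 - 4) = sqrt(71))
v = 665754/341 (v = 44**2 - 5578*(-1)/341 = 1936 - 1*(-5578/341) = 1936 + 5578/341 = 665754/341 ≈ 1952.4)
D(s, y) - v = sqrt(71) - 1*665754/341 = sqrt(71) - 665754/341 = -665754/341 + sqrt(71)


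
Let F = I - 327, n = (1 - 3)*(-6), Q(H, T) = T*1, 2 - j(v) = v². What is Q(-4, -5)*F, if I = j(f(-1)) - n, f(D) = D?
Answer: 1690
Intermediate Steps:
j(v) = 2 - v²
Q(H, T) = T
n = 12 (n = -2*(-6) = 12)
I = -11 (I = (2 - 1*(-1)²) - 1*12 = (2 - 1*1) - 12 = (2 - 1) - 12 = 1 - 12 = -11)
F = -338 (F = -11 - 327 = -338)
Q(-4, -5)*F = -5*(-338) = 1690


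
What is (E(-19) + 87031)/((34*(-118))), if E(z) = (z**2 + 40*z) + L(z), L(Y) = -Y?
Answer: -86651/4012 ≈ -21.598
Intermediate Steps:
E(z) = z**2 + 39*z (E(z) = (z**2 + 40*z) - z = z**2 + 39*z)
(E(-19) + 87031)/((34*(-118))) = (-19*(39 - 19) + 87031)/((34*(-118))) = (-19*20 + 87031)/(-4012) = (-380 + 87031)*(-1/4012) = 86651*(-1/4012) = -86651/4012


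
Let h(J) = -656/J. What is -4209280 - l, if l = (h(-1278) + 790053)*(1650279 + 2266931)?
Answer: -1977583418825870/639 ≈ -3.0948e+12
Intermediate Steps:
l = 1977580729095950/639 (l = (-656/(-1278) + 790053)*(1650279 + 2266931) = (-656*(-1/1278) + 790053)*3917210 = (328/639 + 790053)*3917210 = (504844195/639)*3917210 = 1977580729095950/639 ≈ 3.0948e+12)
-4209280 - l = -4209280 - 1*1977580729095950/639 = -4209280 - 1977580729095950/639 = -1977583418825870/639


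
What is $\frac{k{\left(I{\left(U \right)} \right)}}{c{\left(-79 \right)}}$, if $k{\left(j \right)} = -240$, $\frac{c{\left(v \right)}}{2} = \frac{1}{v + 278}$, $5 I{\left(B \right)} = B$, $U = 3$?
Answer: $-23880$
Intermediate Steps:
$I{\left(B \right)} = \frac{B}{5}$
$c{\left(v \right)} = \frac{2}{278 + v}$ ($c{\left(v \right)} = \frac{2}{v + 278} = \frac{2}{278 + v}$)
$\frac{k{\left(I{\left(U \right)} \right)}}{c{\left(-79 \right)}} = - \frac{240}{2 \frac{1}{278 - 79}} = - \frac{240}{2 \cdot \frac{1}{199}} = - \frac{240}{\frac{2}{199}} = \left(-240\right) \frac{199}{2} = -23880$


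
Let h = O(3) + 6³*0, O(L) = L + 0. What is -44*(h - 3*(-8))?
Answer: -1188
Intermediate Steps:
O(L) = L
h = 3 (h = 3 + 6³*0 = 3 + 216*0 = 3 + 0 = 3)
-44*(h - 3*(-8)) = -44*(3 - 3*(-8)) = -44*(3 + 24) = -44*27 = -1188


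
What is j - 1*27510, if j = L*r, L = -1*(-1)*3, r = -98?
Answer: -27804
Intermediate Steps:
L = 3 (L = 1*3 = 3)
j = -294 (j = 3*(-98) = -294)
j - 1*27510 = -294 - 1*27510 = -294 - 27510 = -27804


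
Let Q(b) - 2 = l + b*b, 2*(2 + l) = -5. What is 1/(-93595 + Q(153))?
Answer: -2/140377 ≈ -1.4247e-5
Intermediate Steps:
l = -9/2 (l = -2 + (½)*(-5) = -2 - 5/2 = -9/2 ≈ -4.5000)
Q(b) = -5/2 + b² (Q(b) = 2 + (-9/2 + b*b) = 2 + (-9/2 + b²) = -5/2 + b²)
1/(-93595 + Q(153)) = 1/(-93595 + (-5/2 + 153²)) = 1/(-93595 + (-5/2 + 23409)) = 1/(-93595 + 46813/2) = 1/(-140377/2) = -2/140377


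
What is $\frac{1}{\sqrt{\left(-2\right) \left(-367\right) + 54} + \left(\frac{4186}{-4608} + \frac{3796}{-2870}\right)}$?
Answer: $\frac{24388304129280}{8559391704484991} + \frac{21862445875200 \sqrt{197}}{8559391704484991} \approx 0.038699$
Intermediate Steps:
$\frac{1}{\sqrt{\left(-2\right) \left(-367\right) + 54} + \left(\frac{4186}{-4608} + \frac{3796}{-2870}\right)} = \frac{1}{\sqrt{734 + 54} + \left(4186 \left(- \frac{1}{4608}\right) + 3796 \left(- \frac{1}{2870}\right)\right)} = \frac{1}{\sqrt{788} - \frac{7376447}{3306240}} = \frac{1}{2 \sqrt{197} - \frac{7376447}{3306240}} = \frac{1}{- \frac{7376447}{3306240} + 2 \sqrt{197}}$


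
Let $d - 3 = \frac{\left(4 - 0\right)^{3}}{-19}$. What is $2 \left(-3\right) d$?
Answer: $\frac{42}{19} \approx 2.2105$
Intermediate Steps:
$d = - \frac{7}{19}$ ($d = 3 + \frac{\left(4 - 0\right)^{3}}{-19} = 3 + \left(4 + 0\right)^{3} \left(- \frac{1}{19}\right) = 3 + 4^{3} \left(- \frac{1}{19}\right) = 3 + 64 \left(- \frac{1}{19}\right) = 3 - \frac{64}{19} = - \frac{7}{19} \approx -0.36842$)
$2 \left(-3\right) d = 2 \left(-3\right) \left(- \frac{7}{19}\right) = \left(-6\right) \left(- \frac{7}{19}\right) = \frac{42}{19}$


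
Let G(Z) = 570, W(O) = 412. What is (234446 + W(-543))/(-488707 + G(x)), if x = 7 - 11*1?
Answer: -18066/37549 ≈ -0.48113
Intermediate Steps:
x = -4 (x = 7 - 11 = -4)
(234446 + W(-543))/(-488707 + G(x)) = (234446 + 412)/(-488707 + 570) = 234858/(-488137) = 234858*(-1/488137) = -18066/37549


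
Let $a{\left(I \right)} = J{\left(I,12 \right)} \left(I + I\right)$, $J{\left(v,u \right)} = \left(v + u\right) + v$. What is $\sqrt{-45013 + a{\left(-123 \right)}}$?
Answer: $\sqrt{12551} \approx 112.03$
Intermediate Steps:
$J{\left(v,u \right)} = u + 2 v$ ($J{\left(v,u \right)} = \left(u + v\right) + v = u + 2 v$)
$a{\left(I \right)} = 2 I \left(12 + 2 I\right)$ ($a{\left(I \right)} = \left(12 + 2 I\right) \left(I + I\right) = \left(12 + 2 I\right) 2 I = 2 I \left(12 + 2 I\right)$)
$\sqrt{-45013 + a{\left(-123 \right)}} = \sqrt{-45013 + 4 \left(-123\right) \left(6 - 123\right)} = \sqrt{-45013 + 4 \left(-123\right) \left(-117\right)} = \sqrt{-45013 + 57564} = \sqrt{12551}$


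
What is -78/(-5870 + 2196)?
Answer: 39/1837 ≈ 0.021230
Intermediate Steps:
-78/(-5870 + 2196) = -78/(-3674) = -1/3674*(-78) = 39/1837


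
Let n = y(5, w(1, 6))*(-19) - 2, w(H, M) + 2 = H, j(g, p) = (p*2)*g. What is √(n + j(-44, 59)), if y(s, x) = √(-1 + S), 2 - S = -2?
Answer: √(-5194 - 19*√3) ≈ 72.297*I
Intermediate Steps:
S = 4 (S = 2 - 1*(-2) = 2 + 2 = 4)
j(g, p) = 2*g*p (j(g, p) = (2*p)*g = 2*g*p)
w(H, M) = -2 + H
y(s, x) = √3 (y(s, x) = √(-1 + 4) = √3)
n = -2 - 19*√3 (n = √3*(-19) - 2 = -19*√3 - 2 = -2 - 19*√3 ≈ -34.909)
√(n + j(-44, 59)) = √((-2 - 19*√3) + 2*(-44)*59) = √((-2 - 19*√3) - 5192) = √(-5194 - 19*√3)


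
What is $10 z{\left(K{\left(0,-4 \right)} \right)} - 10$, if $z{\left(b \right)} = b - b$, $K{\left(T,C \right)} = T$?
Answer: $-10$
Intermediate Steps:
$z{\left(b \right)} = 0$
$10 z{\left(K{\left(0,-4 \right)} \right)} - 10 = 10 \cdot 0 - 10 = 0 - 10 = -10$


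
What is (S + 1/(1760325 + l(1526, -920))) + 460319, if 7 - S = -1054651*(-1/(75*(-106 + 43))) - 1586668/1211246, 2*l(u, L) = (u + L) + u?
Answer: 2321331793711331686918/5040341310026925 ≈ 4.6055e+5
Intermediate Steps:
l(u, L) = u + L/2 (l(u, L) = ((u + L) + u)/2 = ((L + u) + u)/2 = (L + 2*u)/2 = u + L/2)
S = 662500386448/2861568675 (S = 7 - (-1054651*(-1/(75*(-106 + 43))) - 1586668/1211246) = 7 - (-1054651/((-75*(-63))) - 1586668*1/1211246) = 7 - (-1054651/4725 - 793334/605623) = 7 - 1*(-642469405723/2861568675) = 7 + 642469405723/2861568675 = 662500386448/2861568675 ≈ 231.52)
(S + 1/(1760325 + l(1526, -920))) + 460319 = (662500386448/2861568675 + 1/(1760325 + (1526 + (½)*(-920)))) + 460319 = (662500386448/2861568675 + 1/(1760325 + (1526 - 460))) + 460319 = (662500386448/2861568675 + 1/(1760325 + 1066)) + 460319 = (662500386448/2861568675 + 1/1761391) + 460319 = 1166922221047597843/5040341310026925 + 460319 = 2321331793711331686918/5040341310026925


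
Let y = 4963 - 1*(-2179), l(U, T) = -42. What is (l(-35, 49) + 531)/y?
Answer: 489/7142 ≈ 0.068468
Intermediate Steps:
y = 7142 (y = 4963 + 2179 = 7142)
(l(-35, 49) + 531)/y = (-42 + 531)/7142 = 489*(1/7142) = 489/7142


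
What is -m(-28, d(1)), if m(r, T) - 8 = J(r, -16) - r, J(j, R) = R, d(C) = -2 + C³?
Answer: -20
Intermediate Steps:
m(r, T) = -8 - r (m(r, T) = 8 + (-16 - r) = -8 - r)
-m(-28, d(1)) = -(-8 - 1*(-28)) = -(-8 + 28) = -1*20 = -20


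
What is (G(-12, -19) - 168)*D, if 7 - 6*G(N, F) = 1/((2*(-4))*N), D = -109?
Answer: 10474573/576 ≈ 18185.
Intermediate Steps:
G(N, F) = 7/6 + 1/(48*N) (G(N, F) = 7/6 - (-1/(8*N))/6 = 7/6 - (-1)/(48*N) = 7/6 + 1/(48*N))
(G(-12, -19) - 168)*D = ((1/48)*(1 + 56*(-12))/(-12) - 168)*(-109) = ((1/48)*(-1/12)*(1 - 672) - 168)*(-109) = ((1/48)*(-1/12)*(-671) - 168)*(-109) = (671/576 - 168)*(-109) = -96097/576*(-109) = 10474573/576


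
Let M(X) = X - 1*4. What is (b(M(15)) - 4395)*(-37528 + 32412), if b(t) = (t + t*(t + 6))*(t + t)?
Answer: 199524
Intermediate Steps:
M(X) = -4 + X (M(X) = X - 4 = -4 + X)
b(t) = 2*t*(t + t*(6 + t)) (b(t) = (t + t*(6 + t))*(2*t) = 2*t*(t + t*(6 + t)))
(b(M(15)) - 4395)*(-37528 + 32412) = (2*(-4 + 15)²*(7 + (-4 + 15)) - 4395)*(-37528 + 32412) = (2*11²*(7 + 11) - 4395)*(-5116) = (2*121*18 - 4395)*(-5116) = (4356 - 4395)*(-5116) = -39*(-5116) = 199524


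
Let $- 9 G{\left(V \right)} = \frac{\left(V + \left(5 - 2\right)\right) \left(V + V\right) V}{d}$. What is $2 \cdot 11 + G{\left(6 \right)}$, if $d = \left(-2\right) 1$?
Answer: $58$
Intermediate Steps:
$d = -2$
$G{\left(V \right)} = \frac{V^{2} \left(3 + V\right)}{9}$ ($G{\left(V \right)} = - \frac{\left(V + \left(5 - 2\right)\right) \left(V + V\right) V \frac{1}{-2}}{9} = - \frac{\left(V + \left(5 - 2\right)\right) 2 V V \left(- \frac{1}{2}\right)}{9} = - \frac{\left(V + 3\right) 2 V V \left(- \frac{1}{2}\right)}{9} = - \frac{\left(3 + V\right) 2 V V \left(- \frac{1}{2}\right)}{9} = - \frac{2 V \left(3 + V\right) V \left(- \frac{1}{2}\right)}{9} = - \frac{2 V^{2} \left(3 + V\right) \left(- \frac{1}{2}\right)}{9} = - \frac{\left(-1\right) V^{2} \left(3 + V\right)}{9} = \frac{V^{2} \left(3 + V\right)}{9}$)
$2 \cdot 11 + G{\left(6 \right)} = 2 \cdot 11 + \frac{6^{2} \left(3 + 6\right)}{9} = 22 + \frac{1}{9} \cdot 36 \cdot 9 = 22 + 36 = 58$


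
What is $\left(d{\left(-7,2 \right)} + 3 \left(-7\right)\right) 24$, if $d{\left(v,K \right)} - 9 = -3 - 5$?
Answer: $-480$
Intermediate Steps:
$d{\left(v,K \right)} = 1$ ($d{\left(v,K \right)} = 9 - 8 = 1$)
$\left(d{\left(-7,2 \right)} + 3 \left(-7\right)\right) 24 = \left(1 + 3 \left(-7\right)\right) 24 = \left(1 - 21\right) 24 = \left(-20\right) 24 = -480$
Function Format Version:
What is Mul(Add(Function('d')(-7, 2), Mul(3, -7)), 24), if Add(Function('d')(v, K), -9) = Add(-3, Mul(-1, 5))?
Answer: -480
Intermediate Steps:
Function('d')(v, K) = 1 (Function('d')(v, K) = Add(9, Add(-3, Mul(-1, 5))) = Add(9, Add(-3, -5)) = Add(9, -8) = 1)
Mul(Add(Function('d')(-7, 2), Mul(3, -7)), 24) = Mul(Add(1, Mul(3, -7)), 24) = Mul(Add(1, -21), 24) = Mul(-20, 24) = -480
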